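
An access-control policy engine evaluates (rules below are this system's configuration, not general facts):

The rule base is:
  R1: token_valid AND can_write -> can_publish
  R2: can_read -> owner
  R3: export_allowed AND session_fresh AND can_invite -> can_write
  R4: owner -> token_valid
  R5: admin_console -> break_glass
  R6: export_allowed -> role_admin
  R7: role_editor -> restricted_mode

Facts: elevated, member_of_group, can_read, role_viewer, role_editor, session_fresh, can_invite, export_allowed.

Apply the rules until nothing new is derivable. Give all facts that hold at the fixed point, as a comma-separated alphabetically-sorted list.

can_invite, can_publish, can_read, can_write, elevated, export_allowed, member_of_group, owner, restricted_mode, role_admin, role_editor, role_viewer, session_fresh, token_valid

Round 1: R2 [can_read -> owner]; R3 [export_allowed AND session_fresh AND can_invite -> can_write]; R6 [export_allowed -> role_admin]; R7 [role_editor -> restricted_mode]. Adds owner, can_write, role_admin, restricted_mode.
Round 2: R4 [owner -> token_valid]. Adds token_valid.
Round 3: R1 [token_valid AND can_write -> can_publish]. Adds can_publish.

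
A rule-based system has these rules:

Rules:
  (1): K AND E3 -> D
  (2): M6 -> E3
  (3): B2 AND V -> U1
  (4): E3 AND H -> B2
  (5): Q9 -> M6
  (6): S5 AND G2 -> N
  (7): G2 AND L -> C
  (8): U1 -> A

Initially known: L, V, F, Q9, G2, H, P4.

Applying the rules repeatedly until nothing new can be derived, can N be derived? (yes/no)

[1] (5) [Q9 -> M6]; (7) [G2 AND L -> C]. ⇒ new: M6, C.
[2] (2) [M6 -> E3]. ⇒ new: E3.
[3] (4) [E3 AND H -> B2]. ⇒ new: B2.
[4] (3) [B2 AND V -> U1]. ⇒ new: U1.
[5] (8) [U1 -> A]. ⇒ new: A.
Fixed point reached. N is concluded only by (6); (6) needs S5 (never derived).

no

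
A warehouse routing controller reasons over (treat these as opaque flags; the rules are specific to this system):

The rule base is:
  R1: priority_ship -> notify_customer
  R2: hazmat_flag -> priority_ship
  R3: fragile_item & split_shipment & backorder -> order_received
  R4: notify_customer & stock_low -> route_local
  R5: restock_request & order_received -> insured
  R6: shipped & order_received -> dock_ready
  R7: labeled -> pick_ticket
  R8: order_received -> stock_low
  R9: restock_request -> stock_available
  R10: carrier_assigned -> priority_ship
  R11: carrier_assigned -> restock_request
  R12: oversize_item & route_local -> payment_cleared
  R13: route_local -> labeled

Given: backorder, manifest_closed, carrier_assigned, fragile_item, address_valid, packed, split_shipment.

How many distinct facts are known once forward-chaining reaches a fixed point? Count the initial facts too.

17

Round 1: R3 [fragile_item & split_shipment & backorder -> order_received]; R10 [carrier_assigned -> priority_ship]; R11 [carrier_assigned -> restock_request]. Adds order_received, priority_ship, restock_request.
Round 2: R1 [priority_ship -> notify_customer]; R5 [restock_request & order_received -> insured]; R8 [order_received -> stock_low]; R9 [restock_request -> stock_available]. Adds notify_customer, insured, stock_low, stock_available.
Round 3: R4 [notify_customer & stock_low -> route_local]. Adds route_local.
Round 4: R13 [route_local -> labeled]. Adds labeled.
Round 5: R7 [labeled -> pick_ticket]. Adds pick_ticket.
Closure: {address_valid, backorder, carrier_assigned, fragile_item, insured, labeled, manifest_closed, notify_customer, order_received, packed, pick_ticket, priority_ship, restock_request, route_local, split_shipment, stock_available, stock_low} — 17 facts.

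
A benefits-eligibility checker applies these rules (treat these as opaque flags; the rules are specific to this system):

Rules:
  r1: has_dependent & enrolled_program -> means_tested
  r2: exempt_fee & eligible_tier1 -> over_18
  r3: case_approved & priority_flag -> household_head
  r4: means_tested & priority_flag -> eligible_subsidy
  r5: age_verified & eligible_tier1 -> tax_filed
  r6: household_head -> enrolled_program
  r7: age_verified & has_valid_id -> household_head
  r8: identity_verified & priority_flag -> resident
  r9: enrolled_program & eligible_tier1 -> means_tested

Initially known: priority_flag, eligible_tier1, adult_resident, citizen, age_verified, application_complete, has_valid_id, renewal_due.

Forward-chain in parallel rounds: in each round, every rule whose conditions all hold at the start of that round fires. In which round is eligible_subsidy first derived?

Round 1: r5 [age_verified & eligible_tier1 -> tax_filed]; r7 [age_verified & has_valid_id -> household_head]. New: tax_filed, household_head.
Round 2: r6 [household_head -> enrolled_program]. New: enrolled_program.
Round 3: r9 [enrolled_program & eligible_tier1 -> means_tested]. New: means_tested.
Round 4: r4 [means_tested & priority_flag -> eligible_subsidy]. New: eligible_subsidy.
eligible_subsidy first appears in round 4.

4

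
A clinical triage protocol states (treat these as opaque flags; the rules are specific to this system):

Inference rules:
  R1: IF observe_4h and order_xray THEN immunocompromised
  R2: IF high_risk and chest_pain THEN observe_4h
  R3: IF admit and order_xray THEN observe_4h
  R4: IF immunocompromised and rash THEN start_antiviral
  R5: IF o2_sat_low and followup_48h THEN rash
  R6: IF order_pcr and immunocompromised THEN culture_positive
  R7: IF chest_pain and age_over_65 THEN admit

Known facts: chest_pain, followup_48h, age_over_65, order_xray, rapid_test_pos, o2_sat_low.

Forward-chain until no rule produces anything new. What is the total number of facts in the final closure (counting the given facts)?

11

Round 1 fires R5, R7, giving rash, admit.
Round 2 fires R3, giving observe_4h.
Round 3 fires R1, giving immunocompromised.
Round 4 fires R4, giving start_antiviral.
Closure: {admit, age_over_65, chest_pain, followup_48h, immunocompromised, o2_sat_low, observe_4h, order_xray, rapid_test_pos, rash, start_antiviral} — 11 facts.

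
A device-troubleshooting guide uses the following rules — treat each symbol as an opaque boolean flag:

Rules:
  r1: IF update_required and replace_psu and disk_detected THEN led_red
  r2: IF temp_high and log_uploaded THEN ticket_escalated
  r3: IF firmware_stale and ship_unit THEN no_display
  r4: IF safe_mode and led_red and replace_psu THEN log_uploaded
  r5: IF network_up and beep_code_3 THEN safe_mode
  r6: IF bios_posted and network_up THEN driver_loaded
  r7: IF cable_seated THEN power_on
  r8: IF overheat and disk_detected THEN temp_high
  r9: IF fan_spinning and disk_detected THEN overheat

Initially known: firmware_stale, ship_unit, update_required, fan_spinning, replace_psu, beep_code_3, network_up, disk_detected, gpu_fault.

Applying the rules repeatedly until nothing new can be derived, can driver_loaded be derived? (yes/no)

no

Round 1 fires r1, r3, r5, r9, giving led_red, no_display, safe_mode, overheat.
Round 2 fires r4, r8, giving log_uploaded, temp_high.
Round 3 fires r2, giving ticket_escalated.
Fixed point reached. driver_loaded is concluded only by r6; r6 needs bios_posted (never derived).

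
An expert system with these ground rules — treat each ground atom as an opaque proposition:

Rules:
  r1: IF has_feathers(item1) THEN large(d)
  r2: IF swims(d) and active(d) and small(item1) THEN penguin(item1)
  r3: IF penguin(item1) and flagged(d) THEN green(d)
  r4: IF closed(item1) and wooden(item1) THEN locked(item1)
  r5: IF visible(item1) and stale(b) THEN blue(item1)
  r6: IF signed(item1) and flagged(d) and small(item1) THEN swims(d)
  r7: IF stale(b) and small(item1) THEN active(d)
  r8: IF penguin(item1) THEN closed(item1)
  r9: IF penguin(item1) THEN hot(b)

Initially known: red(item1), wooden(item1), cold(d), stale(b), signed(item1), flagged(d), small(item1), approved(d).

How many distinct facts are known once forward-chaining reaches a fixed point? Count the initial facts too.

15

Round 1: r6 [IF signed(item1) and flagged(d) and small(item1) THEN swims(d)]; r7 [IF stale(b) and small(item1) THEN active(d)]. New: swims(d), active(d).
Round 2: r2 [IF swims(d) and active(d) and small(item1) THEN penguin(item1)]. New: penguin(item1).
Round 3: r3 [IF penguin(item1) and flagged(d) THEN green(d)]; r8 [IF penguin(item1) THEN closed(item1)]; r9 [IF penguin(item1) THEN hot(b)]. New: green(d), closed(item1), hot(b).
Round 4: r4 [IF closed(item1) and wooden(item1) THEN locked(item1)]. New: locked(item1).
Closure: {active(d), approved(d), closed(item1), cold(d), flagged(d), green(d), hot(b), locked(item1), penguin(item1), red(item1), signed(item1), small(item1), stale(b), swims(d), wooden(item1)} — 15 facts.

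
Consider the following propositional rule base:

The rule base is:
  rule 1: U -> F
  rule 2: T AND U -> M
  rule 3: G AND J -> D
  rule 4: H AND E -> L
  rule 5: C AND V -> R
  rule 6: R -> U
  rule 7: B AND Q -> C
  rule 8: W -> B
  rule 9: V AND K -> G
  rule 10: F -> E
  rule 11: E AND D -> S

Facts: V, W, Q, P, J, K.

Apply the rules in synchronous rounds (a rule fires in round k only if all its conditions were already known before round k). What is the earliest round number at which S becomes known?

Round 1 fires rule 8, rule 9, giving B, G.
Round 2 fires rule 3, rule 7, giving D, C.
Round 3 fires rule 5, giving R.
Round 4 fires rule 6, giving U.
Round 5 fires rule 1, giving F.
Round 6 fires rule 10, giving E.
Round 7 fires rule 11, giving S.
S first appears in round 7.

7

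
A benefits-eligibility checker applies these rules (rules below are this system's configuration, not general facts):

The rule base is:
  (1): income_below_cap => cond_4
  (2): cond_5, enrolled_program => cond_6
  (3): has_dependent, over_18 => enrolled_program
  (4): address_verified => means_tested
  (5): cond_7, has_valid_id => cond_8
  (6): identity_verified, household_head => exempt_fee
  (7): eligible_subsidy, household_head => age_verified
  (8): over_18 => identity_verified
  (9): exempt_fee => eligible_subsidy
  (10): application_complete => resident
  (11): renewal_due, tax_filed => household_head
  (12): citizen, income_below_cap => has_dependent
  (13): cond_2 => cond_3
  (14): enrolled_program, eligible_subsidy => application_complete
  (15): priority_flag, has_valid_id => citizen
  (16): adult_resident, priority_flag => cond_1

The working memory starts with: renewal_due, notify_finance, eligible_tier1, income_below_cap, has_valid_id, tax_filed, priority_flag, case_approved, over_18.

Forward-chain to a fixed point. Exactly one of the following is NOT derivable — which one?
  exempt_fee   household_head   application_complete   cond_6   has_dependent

cond_6

Round 1 fires (1), (8), (11), (15), giving cond_4, identity_verified, household_head, citizen.
Round 2 fires (6), (12), giving exempt_fee, has_dependent.
Round 3 fires (3), (9), giving enrolled_program, eligible_subsidy.
Round 4 fires (7), (14), giving age_verified, application_complete.
Round 5 fires (10), giving resident.
Derived: exempt_fee (round 2), household_head (round 1), has_dependent (round 2), application_complete (round 4). cond_6 never appears in any round.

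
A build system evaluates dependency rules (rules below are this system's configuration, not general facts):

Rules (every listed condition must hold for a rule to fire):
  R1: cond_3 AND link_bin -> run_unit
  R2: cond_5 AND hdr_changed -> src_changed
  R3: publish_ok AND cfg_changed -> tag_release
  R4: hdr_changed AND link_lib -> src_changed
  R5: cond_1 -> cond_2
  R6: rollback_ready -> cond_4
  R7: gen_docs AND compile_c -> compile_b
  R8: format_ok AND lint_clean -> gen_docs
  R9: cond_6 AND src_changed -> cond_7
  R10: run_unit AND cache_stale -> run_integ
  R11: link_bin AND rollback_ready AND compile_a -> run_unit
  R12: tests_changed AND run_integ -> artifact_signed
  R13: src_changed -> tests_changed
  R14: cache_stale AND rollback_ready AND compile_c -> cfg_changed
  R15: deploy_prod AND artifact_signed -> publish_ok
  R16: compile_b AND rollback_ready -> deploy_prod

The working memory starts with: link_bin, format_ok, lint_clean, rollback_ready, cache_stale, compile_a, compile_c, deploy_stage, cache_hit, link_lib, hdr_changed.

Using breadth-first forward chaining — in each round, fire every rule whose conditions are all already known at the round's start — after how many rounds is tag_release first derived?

Round 1: R4 [hdr_changed AND link_lib -> src_changed]; R6 [rollback_ready -> cond_4]; R8 [format_ok AND lint_clean -> gen_docs]; R11 [link_bin AND rollback_ready AND compile_a -> run_unit]; R14 [cache_stale AND rollback_ready AND compile_c -> cfg_changed]. Adds src_changed, cond_4, gen_docs, run_unit, cfg_changed.
Round 2: R7 [gen_docs AND compile_c -> compile_b]; R10 [run_unit AND cache_stale -> run_integ]; R13 [src_changed -> tests_changed]. Adds compile_b, run_integ, tests_changed.
Round 3: R12 [tests_changed AND run_integ -> artifact_signed]; R16 [compile_b AND rollback_ready -> deploy_prod]. Adds artifact_signed, deploy_prod.
Round 4: R15 [deploy_prod AND artifact_signed -> publish_ok]. Adds publish_ok.
Round 5: R3 [publish_ok AND cfg_changed -> tag_release]. Adds tag_release.
tag_release first appears in round 5.

5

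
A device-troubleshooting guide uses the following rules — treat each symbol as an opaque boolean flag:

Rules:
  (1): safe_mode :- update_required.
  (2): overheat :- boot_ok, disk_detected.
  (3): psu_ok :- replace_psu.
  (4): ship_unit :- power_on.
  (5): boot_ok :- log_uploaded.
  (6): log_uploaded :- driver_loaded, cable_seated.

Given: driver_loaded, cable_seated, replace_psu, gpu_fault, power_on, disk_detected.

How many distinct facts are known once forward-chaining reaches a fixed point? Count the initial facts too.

11

Round 1 — (3), (4), (6), derive psu_ok, ship_unit, log_uploaded.
Round 2 — (5), derive boot_ok.
Round 3 — (2), derive overheat.
Closure: {boot_ok, cable_seated, disk_detected, driver_loaded, gpu_fault, log_uploaded, overheat, power_on, psu_ok, replace_psu, ship_unit} — 11 facts.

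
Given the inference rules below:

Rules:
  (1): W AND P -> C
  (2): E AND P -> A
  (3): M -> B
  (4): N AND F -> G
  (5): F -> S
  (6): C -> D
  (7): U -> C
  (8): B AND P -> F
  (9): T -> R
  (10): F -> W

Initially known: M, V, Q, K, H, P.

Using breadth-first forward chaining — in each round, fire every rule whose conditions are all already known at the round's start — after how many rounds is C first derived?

4

Round 1: (3) [M -> B]. New: B.
Round 2: (8) [B AND P -> F]. New: F.
Round 3: (5) [F -> S]; (10) [F -> W]. New: S, W.
Round 4: (1) [W AND P -> C]. New: C.
C first appears in round 4.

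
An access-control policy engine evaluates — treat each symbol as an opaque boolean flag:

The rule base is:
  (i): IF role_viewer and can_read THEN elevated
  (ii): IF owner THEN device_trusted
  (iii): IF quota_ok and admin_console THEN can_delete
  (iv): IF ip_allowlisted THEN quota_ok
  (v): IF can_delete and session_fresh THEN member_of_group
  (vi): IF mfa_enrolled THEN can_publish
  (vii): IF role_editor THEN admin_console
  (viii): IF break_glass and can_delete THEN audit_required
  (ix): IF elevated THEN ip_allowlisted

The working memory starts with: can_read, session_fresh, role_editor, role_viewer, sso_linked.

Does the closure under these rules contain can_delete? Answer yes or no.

yes

Round 1 — (i), (vii), derive elevated, admin_console.
Round 2 — (ix), derive ip_allowlisted.
Round 3 — (iv), derive quota_ok.
Round 4 — (iii), derive can_delete.
Round 5 — (v), derive member_of_group.
can_delete appears in round 4, so it is derivable.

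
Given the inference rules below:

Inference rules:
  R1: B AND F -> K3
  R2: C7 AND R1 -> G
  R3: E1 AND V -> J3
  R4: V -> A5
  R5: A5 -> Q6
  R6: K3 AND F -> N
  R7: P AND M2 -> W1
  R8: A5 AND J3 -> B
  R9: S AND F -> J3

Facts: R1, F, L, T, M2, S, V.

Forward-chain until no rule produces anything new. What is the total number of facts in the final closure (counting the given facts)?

Round 1 fires R4, R9, giving A5, J3.
Round 2 fires R5, R8, giving Q6, B.
Round 3 fires R1, giving K3.
Round 4 fires R6, giving N.
Closure: {A5, B, F, J3, K3, L, M2, N, Q6, R1, S, T, V} — 13 facts.

13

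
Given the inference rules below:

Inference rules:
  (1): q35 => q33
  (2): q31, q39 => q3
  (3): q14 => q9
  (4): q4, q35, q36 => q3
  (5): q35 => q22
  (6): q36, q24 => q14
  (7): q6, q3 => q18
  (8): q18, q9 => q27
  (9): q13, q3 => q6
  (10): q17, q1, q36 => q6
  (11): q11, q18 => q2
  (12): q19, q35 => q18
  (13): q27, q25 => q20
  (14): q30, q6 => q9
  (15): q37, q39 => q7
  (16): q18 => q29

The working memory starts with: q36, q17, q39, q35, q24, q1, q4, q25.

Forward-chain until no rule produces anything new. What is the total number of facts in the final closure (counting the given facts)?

Round 1 — (1), (4), (5), (6), (10), derive q33, q3, q22, q14, q6.
Round 2 — (3), (7), derive q9, q18.
Round 3 — (8), (16), derive q27, q29.
Round 4 — (13), derive q20.
Closure: {q1, q14, q17, q18, q20, q22, q24, q25, q27, q29, q3, q33, q35, q36, q39, q4, q6, q9} — 18 facts.

18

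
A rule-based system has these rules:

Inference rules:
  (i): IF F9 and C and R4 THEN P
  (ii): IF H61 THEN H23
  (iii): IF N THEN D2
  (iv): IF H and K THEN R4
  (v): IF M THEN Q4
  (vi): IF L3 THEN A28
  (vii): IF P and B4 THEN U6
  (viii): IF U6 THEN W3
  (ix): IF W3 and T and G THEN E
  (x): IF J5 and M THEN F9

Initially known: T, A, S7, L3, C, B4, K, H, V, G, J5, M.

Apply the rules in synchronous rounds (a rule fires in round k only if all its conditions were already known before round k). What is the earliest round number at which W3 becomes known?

Round 1: (iv) [IF H and K THEN R4]; (v) [IF M THEN Q4]; (vi) [IF L3 THEN A28]; (x) [IF J5 and M THEN F9]. Adds R4, Q4, A28, F9.
Round 2: (i) [IF F9 and C and R4 THEN P]. Adds P.
Round 3: (vii) [IF P and B4 THEN U6]. Adds U6.
Round 4: (viii) [IF U6 THEN W3]. Adds W3.
W3 first appears in round 4.

4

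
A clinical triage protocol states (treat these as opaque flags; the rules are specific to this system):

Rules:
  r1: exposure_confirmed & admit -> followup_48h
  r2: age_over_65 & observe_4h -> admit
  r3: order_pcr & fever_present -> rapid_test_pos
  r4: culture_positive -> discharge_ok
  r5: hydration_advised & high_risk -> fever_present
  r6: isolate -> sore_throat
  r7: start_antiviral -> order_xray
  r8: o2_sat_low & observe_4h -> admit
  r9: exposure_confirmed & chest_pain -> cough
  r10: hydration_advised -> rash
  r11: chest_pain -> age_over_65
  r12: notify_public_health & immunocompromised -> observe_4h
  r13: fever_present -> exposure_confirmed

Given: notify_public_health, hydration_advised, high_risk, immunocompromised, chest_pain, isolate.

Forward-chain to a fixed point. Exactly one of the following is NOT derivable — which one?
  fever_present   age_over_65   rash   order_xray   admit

order_xray

[1] r5 [hydration_advised & high_risk -> fever_present]; r6 [isolate -> sore_throat]; r10 [hydration_advised -> rash]; r11 [chest_pain -> age_over_65]; r12 [notify_public_health & immunocompromised -> observe_4h]. ⇒ new: fever_present, sore_throat, rash, age_over_65, observe_4h.
[2] r2 [age_over_65 & observe_4h -> admit]; r13 [fever_present -> exposure_confirmed]. ⇒ new: admit, exposure_confirmed.
[3] r1 [exposure_confirmed & admit -> followup_48h]; r9 [exposure_confirmed & chest_pain -> cough]. ⇒ new: followup_48h, cough.
Derived: age_over_65 (round 1), admit (round 2), rash (round 1), fever_present (round 1). order_xray never appears in any round.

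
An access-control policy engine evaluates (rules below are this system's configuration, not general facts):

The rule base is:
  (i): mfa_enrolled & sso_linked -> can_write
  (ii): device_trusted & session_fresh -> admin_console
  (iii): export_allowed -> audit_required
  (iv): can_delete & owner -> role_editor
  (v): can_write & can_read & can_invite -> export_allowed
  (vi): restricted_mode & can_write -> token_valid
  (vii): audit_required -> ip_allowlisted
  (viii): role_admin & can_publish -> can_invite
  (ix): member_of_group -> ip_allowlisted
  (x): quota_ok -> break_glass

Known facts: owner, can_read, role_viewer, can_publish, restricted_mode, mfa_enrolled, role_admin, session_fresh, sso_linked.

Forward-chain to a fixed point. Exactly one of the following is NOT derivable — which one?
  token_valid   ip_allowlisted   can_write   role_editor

Round 1 fires (i), (viii), giving can_write, can_invite.
Round 2 fires (v), (vi), giving export_allowed, token_valid.
Round 3 fires (iii), giving audit_required.
Round 4 fires (vii), giving ip_allowlisted.
Derived: ip_allowlisted (round 4), can_write (round 1), token_valid (round 2). role_editor never appears in any round.

role_editor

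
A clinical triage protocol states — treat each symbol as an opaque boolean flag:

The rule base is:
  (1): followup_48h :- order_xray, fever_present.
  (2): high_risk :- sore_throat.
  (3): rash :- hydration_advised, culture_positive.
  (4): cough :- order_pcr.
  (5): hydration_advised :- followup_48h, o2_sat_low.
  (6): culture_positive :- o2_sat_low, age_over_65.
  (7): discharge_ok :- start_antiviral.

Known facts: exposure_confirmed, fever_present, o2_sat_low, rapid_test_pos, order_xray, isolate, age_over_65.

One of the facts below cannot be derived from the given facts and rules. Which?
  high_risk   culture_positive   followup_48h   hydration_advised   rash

Round 1 fires (1), (6), giving followup_48h, culture_positive.
Round 2 fires (5), giving hydration_advised.
Round 3 fires (3), giving rash.
Derived: hydration_advised (round 2), followup_48h (round 1), rash (round 3), culture_positive (round 1). high_risk never appears in any round.

high_risk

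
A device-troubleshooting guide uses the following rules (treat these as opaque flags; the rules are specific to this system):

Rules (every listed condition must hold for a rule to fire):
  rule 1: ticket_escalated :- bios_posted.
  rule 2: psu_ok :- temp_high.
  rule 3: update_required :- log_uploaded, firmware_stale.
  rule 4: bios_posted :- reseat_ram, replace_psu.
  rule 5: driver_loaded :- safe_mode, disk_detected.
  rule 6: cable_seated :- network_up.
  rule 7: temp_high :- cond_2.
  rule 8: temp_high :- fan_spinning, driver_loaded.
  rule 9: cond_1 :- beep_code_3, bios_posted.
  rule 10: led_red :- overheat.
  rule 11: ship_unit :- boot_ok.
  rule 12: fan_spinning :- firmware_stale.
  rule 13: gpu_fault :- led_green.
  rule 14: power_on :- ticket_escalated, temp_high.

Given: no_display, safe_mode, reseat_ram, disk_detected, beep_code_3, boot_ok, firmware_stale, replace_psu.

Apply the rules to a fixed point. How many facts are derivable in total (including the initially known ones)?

17

Round 1: rule 4 [bios_posted :- reseat_ram, replace_psu.]; rule 5 [driver_loaded :- safe_mode, disk_detected.]; rule 11 [ship_unit :- boot_ok.]; rule 12 [fan_spinning :- firmware_stale.]. Adds bios_posted, driver_loaded, ship_unit, fan_spinning.
Round 2: rule 1 [ticket_escalated :- bios_posted.]; rule 8 [temp_high :- fan_spinning, driver_loaded.]; rule 9 [cond_1 :- beep_code_3, bios_posted.]. Adds ticket_escalated, temp_high, cond_1.
Round 3: rule 2 [psu_ok :- temp_high.]; rule 14 [power_on :- ticket_escalated, temp_high.]. Adds psu_ok, power_on.
Closure: {beep_code_3, bios_posted, boot_ok, cond_1, disk_detected, driver_loaded, fan_spinning, firmware_stale, no_display, power_on, psu_ok, replace_psu, reseat_ram, safe_mode, ship_unit, temp_high, ticket_escalated} — 17 facts.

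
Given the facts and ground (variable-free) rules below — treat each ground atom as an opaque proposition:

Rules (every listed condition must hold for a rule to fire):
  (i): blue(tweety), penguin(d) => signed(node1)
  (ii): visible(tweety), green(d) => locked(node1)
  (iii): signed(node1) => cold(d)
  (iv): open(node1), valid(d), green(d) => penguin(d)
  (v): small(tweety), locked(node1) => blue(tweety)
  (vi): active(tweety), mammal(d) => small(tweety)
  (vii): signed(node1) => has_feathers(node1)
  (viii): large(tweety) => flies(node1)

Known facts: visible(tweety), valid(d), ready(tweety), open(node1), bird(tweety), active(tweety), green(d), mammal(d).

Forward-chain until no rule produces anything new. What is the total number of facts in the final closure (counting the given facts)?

15

Round 1: (ii) [visible(tweety), green(d) => locked(node1)]; (iv) [open(node1), valid(d), green(d) => penguin(d)]; (vi) [active(tweety), mammal(d) => small(tweety)]. New: locked(node1), penguin(d), small(tweety).
Round 2: (v) [small(tweety), locked(node1) => blue(tweety)]. New: blue(tweety).
Round 3: (i) [blue(tweety), penguin(d) => signed(node1)]. New: signed(node1).
Round 4: (iii) [signed(node1) => cold(d)]; (vii) [signed(node1) => has_feathers(node1)]. New: cold(d), has_feathers(node1).
Closure: {active(tweety), bird(tweety), blue(tweety), cold(d), green(d), has_feathers(node1), locked(node1), mammal(d), open(node1), penguin(d), ready(tweety), signed(node1), small(tweety), valid(d), visible(tweety)} — 15 facts.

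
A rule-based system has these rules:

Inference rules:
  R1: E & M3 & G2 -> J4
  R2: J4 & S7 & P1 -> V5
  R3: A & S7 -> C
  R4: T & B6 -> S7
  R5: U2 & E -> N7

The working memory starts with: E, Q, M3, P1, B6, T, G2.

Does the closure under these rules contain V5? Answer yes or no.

yes

Round 1: R1 [E & M3 & G2 -> J4]; R4 [T & B6 -> S7]. Adds J4, S7.
Round 2: R2 [J4 & S7 & P1 -> V5]. Adds V5.
V5 appears in round 2, so it is derivable.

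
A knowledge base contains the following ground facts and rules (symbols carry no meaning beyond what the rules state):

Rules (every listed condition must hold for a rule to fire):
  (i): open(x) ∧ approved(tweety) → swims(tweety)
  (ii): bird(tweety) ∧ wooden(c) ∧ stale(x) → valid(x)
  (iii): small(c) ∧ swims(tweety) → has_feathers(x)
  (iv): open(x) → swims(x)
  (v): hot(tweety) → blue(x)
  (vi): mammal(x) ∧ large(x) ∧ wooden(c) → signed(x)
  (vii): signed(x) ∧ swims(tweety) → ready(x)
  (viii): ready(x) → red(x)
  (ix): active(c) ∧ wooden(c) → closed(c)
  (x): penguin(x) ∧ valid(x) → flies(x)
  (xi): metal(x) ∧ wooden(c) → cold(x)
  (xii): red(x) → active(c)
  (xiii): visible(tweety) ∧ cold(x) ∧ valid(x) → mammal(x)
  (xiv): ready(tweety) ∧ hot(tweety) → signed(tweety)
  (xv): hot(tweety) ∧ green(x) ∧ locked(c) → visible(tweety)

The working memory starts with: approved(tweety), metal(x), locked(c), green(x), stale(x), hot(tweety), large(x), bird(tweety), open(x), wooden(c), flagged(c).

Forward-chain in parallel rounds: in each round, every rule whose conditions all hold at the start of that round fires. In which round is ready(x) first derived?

4

Round 1: (i) [open(x) ∧ approved(tweety) → swims(tweety)]; (ii) [bird(tweety) ∧ wooden(c) ∧ stale(x) → valid(x)]; (iv) [open(x) → swims(x)]; (v) [hot(tweety) → blue(x)]; (xi) [metal(x) ∧ wooden(c) → cold(x)]; (xv) [hot(tweety) ∧ green(x) ∧ locked(c) → visible(tweety)]. New: swims(tweety), valid(x), swims(x), blue(x), cold(x), visible(tweety).
Round 2: (xiii) [visible(tweety) ∧ cold(x) ∧ valid(x) → mammal(x)]. New: mammal(x).
Round 3: (vi) [mammal(x) ∧ large(x) ∧ wooden(c) → signed(x)]. New: signed(x).
Round 4: (vii) [signed(x) ∧ swims(tweety) → ready(x)]. New: ready(x).
ready(x) first appears in round 4.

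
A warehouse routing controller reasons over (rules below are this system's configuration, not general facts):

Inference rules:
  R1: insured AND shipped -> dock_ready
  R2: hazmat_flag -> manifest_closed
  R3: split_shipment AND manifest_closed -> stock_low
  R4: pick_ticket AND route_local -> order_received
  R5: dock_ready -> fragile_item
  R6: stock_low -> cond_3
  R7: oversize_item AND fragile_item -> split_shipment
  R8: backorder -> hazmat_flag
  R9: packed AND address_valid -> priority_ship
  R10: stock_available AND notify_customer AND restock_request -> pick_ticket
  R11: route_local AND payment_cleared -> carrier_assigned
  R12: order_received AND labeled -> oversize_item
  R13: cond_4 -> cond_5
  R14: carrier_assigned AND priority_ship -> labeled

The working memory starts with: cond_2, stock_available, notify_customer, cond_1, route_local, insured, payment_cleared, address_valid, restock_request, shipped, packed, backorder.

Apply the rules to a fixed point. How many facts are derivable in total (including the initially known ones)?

[1] R1 [insured AND shipped -> dock_ready]; R8 [backorder -> hazmat_flag]; R9 [packed AND address_valid -> priority_ship]; R10 [stock_available AND notify_customer AND restock_request -> pick_ticket]; R11 [route_local AND payment_cleared -> carrier_assigned]. ⇒ new: dock_ready, hazmat_flag, priority_ship, pick_ticket, carrier_assigned.
[2] R2 [hazmat_flag -> manifest_closed]; R4 [pick_ticket AND route_local -> order_received]; R5 [dock_ready -> fragile_item]; R14 [carrier_assigned AND priority_ship -> labeled]. ⇒ new: manifest_closed, order_received, fragile_item, labeled.
[3] R12 [order_received AND labeled -> oversize_item]. ⇒ new: oversize_item.
[4] R7 [oversize_item AND fragile_item -> split_shipment]. ⇒ new: split_shipment.
[5] R3 [split_shipment AND manifest_closed -> stock_low]. ⇒ new: stock_low.
[6] R6 [stock_low -> cond_3]. ⇒ new: cond_3.
Closure: {address_valid, backorder, carrier_assigned, cond_1, cond_2, cond_3, dock_ready, fragile_item, hazmat_flag, insured, labeled, manifest_closed, notify_customer, order_received, oversize_item, packed, payment_cleared, pick_ticket, priority_ship, restock_request, route_local, shipped, split_shipment, stock_available, stock_low} — 25 facts.

25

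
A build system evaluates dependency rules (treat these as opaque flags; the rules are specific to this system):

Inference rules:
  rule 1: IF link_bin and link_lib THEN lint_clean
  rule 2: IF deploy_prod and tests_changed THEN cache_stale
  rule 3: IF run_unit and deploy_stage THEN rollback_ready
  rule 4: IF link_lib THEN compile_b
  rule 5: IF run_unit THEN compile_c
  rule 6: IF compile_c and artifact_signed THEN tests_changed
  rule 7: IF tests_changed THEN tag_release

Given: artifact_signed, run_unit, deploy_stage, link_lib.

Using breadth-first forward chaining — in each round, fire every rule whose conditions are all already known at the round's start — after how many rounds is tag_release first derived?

3

[1] rule 3 [IF run_unit and deploy_stage THEN rollback_ready]; rule 4 [IF link_lib THEN compile_b]; rule 5 [IF run_unit THEN compile_c]. ⇒ new: rollback_ready, compile_b, compile_c.
[2] rule 6 [IF compile_c and artifact_signed THEN tests_changed]. ⇒ new: tests_changed.
[3] rule 7 [IF tests_changed THEN tag_release]. ⇒ new: tag_release.
tag_release first appears in round 3.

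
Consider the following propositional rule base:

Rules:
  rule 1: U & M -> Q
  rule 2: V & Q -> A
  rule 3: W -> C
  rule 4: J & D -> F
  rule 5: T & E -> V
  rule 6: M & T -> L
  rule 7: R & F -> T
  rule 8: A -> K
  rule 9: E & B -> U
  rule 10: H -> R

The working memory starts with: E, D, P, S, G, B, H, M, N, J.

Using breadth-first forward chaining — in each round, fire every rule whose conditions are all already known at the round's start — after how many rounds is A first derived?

Round 1: rule 4 [J & D -> F]; rule 9 [E & B -> U]; rule 10 [H -> R]. New: F, U, R.
Round 2: rule 1 [U & M -> Q]; rule 7 [R & F -> T]. New: Q, T.
Round 3: rule 5 [T & E -> V]; rule 6 [M & T -> L]. New: V, L.
Round 4: rule 2 [V & Q -> A]. New: A.
A first appears in round 4.

4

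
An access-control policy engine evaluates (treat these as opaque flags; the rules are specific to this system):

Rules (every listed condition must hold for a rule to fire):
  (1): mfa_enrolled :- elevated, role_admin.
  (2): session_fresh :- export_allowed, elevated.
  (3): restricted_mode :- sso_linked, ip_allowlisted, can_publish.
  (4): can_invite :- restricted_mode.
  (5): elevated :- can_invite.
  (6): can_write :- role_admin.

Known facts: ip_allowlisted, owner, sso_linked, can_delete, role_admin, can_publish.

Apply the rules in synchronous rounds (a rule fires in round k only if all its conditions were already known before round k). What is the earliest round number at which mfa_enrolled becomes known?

4

Round 1: (3) [restricted_mode :- sso_linked, ip_allowlisted, can_publish.]; (6) [can_write :- role_admin.]. New: restricted_mode, can_write.
Round 2: (4) [can_invite :- restricted_mode.]. New: can_invite.
Round 3: (5) [elevated :- can_invite.]. New: elevated.
Round 4: (1) [mfa_enrolled :- elevated, role_admin.]. New: mfa_enrolled.
mfa_enrolled first appears in round 4.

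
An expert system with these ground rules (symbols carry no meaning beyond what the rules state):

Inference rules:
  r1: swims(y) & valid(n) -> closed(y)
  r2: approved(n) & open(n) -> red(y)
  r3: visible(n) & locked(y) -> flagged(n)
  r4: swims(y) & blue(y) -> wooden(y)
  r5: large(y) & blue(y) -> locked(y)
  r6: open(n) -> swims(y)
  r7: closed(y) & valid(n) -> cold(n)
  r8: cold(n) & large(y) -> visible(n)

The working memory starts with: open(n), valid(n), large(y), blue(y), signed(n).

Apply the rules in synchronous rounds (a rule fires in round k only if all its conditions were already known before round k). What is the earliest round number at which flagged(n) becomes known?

Round 1 — r5, r6, derive locked(y), swims(y).
Round 2 — r1, r4, derive closed(y), wooden(y).
Round 3 — r7, derive cold(n).
Round 4 — r8, derive visible(n).
Round 5 — r3, derive flagged(n).
flagged(n) first appears in round 5.

5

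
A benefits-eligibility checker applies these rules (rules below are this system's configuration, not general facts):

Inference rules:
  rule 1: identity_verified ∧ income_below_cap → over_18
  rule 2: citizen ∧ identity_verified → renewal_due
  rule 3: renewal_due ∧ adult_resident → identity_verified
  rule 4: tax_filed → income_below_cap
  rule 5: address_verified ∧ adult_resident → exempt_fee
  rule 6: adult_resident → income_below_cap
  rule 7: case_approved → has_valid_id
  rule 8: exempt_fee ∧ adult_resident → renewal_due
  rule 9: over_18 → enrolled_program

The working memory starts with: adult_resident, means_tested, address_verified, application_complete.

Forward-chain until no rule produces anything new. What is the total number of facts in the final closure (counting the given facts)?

10

Round 1: rule 5 [address_verified ∧ adult_resident → exempt_fee]; rule 6 [adult_resident → income_below_cap]. New: exempt_fee, income_below_cap.
Round 2: rule 8 [exempt_fee ∧ adult_resident → renewal_due]. New: renewal_due.
Round 3: rule 3 [renewal_due ∧ adult_resident → identity_verified]. New: identity_verified.
Round 4: rule 1 [identity_verified ∧ income_below_cap → over_18]. New: over_18.
Round 5: rule 9 [over_18 → enrolled_program]. New: enrolled_program.
Closure: {address_verified, adult_resident, application_complete, enrolled_program, exempt_fee, identity_verified, income_below_cap, means_tested, over_18, renewal_due} — 10 facts.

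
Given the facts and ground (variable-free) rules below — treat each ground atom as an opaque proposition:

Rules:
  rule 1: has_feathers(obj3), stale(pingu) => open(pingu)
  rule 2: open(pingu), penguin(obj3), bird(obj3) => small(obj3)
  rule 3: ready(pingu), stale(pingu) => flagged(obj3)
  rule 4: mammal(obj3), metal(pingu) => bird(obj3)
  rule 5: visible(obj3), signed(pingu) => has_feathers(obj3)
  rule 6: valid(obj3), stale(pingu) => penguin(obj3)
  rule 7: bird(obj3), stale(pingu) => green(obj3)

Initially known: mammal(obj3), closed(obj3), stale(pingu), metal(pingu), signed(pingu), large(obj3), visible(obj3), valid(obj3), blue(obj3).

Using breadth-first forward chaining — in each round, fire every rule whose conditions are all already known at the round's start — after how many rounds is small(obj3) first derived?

3

Round 1 — rule 4, rule 5, rule 6, derive bird(obj3), has_feathers(obj3), penguin(obj3).
Round 2 — rule 1, rule 7, derive open(pingu), green(obj3).
Round 3 — rule 2, derive small(obj3).
small(obj3) first appears in round 3.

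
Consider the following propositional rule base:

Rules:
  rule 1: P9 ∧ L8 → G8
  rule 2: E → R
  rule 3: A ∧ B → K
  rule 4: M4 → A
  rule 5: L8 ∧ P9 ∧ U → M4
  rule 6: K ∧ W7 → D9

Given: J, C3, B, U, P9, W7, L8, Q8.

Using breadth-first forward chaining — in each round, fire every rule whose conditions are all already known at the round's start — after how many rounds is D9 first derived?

Round 1: rule 1 [P9 ∧ L8 → G8]; rule 5 [L8 ∧ P9 ∧ U → M4]. Adds G8, M4.
Round 2: rule 4 [M4 → A]. Adds A.
Round 3: rule 3 [A ∧ B → K]. Adds K.
Round 4: rule 6 [K ∧ W7 → D9]. Adds D9.
D9 first appears in round 4.

4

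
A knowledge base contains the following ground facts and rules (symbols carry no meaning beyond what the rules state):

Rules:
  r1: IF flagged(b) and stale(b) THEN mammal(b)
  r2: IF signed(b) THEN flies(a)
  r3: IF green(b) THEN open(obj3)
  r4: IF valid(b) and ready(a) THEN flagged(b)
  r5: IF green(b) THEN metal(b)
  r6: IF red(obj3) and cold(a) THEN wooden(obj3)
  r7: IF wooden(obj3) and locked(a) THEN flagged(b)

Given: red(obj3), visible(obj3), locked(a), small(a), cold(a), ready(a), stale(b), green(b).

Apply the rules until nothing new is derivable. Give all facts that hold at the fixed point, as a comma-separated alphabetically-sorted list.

Round 1: r3 [IF green(b) THEN open(obj3)]; r5 [IF green(b) THEN metal(b)]; r6 [IF red(obj3) and cold(a) THEN wooden(obj3)]. Adds open(obj3), metal(b), wooden(obj3).
Round 2: r7 [IF wooden(obj3) and locked(a) THEN flagged(b)]. Adds flagged(b).
Round 3: r1 [IF flagged(b) and stale(b) THEN mammal(b)]. Adds mammal(b).

cold(a), flagged(b), green(b), locked(a), mammal(b), metal(b), open(obj3), ready(a), red(obj3), small(a), stale(b), visible(obj3), wooden(obj3)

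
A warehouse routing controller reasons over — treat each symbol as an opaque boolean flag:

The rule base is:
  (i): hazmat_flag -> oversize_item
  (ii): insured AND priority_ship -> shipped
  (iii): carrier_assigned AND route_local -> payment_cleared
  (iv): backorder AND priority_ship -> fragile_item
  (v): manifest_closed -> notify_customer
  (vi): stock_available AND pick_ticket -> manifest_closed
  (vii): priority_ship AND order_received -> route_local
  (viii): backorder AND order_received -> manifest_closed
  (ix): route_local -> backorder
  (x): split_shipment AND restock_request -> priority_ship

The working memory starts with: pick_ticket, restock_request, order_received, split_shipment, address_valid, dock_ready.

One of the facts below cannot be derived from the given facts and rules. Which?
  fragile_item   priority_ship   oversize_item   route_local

oversize_item

Round 1: (x) [split_shipment AND restock_request -> priority_ship]. New: priority_ship.
Round 2: (vii) [priority_ship AND order_received -> route_local]. New: route_local.
Round 3: (ix) [route_local -> backorder]. New: backorder.
Round 4: (iv) [backorder AND priority_ship -> fragile_item]; (viii) [backorder AND order_received -> manifest_closed]. New: fragile_item, manifest_closed.
Round 5: (v) [manifest_closed -> notify_customer]. New: notify_customer.
Derived: fragile_item (round 4), route_local (round 2), priority_ship (round 1). oversize_item never appears in any round.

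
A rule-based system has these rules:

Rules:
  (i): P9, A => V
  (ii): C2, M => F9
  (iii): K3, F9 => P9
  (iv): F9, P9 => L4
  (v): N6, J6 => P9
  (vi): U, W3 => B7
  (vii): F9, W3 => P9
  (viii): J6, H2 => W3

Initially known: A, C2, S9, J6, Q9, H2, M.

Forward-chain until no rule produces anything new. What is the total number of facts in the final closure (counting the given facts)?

Round 1 fires (ii), (viii), giving F9, W3.
Round 2 fires (vii), giving P9.
Round 3 fires (i), (iv), giving V, L4.
Closure: {A, C2, F9, H2, J6, L4, M, P9, Q9, S9, V, W3} — 12 facts.

12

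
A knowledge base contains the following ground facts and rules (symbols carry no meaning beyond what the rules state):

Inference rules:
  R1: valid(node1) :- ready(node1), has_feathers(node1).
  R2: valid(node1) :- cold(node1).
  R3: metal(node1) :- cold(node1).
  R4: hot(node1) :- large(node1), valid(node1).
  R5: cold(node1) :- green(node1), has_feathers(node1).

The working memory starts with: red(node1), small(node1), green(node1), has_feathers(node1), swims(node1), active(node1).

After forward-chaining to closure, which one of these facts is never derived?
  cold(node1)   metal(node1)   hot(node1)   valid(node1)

Round 1: R5 [cold(node1) :- green(node1), has_feathers(node1).]. New: cold(node1).
Round 2: R2 [valid(node1) :- cold(node1).]; R3 [metal(node1) :- cold(node1).]. New: valid(node1), metal(node1).
Derived: valid(node1) (round 2), metal(node1) (round 2), cold(node1) (round 1). hot(node1) never appears in any round.

hot(node1)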